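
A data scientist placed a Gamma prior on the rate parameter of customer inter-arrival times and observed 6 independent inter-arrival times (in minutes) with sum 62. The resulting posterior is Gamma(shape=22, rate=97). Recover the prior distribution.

Gamma(shape=16, rate=35)

Gamma–exponential conjugacy: posterior shape = α + n, posterior rate = β + Σtᵢ.
So α = 22 − 6 = 16 and β = 97 − 62 = 35.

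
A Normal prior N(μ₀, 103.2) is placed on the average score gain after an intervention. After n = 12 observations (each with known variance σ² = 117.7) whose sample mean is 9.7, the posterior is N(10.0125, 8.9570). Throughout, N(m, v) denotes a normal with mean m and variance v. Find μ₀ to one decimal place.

With known observation variance, the Normal–Normal posterior has precision τ_n = τ₀ + n/σ² and mean μ_n = (τ₀μ₀ + (n/σ²)x̄)/τ_n.
Here τ₀ = 1/103.2 = 0.009690 and τ_data = 12/117.7 = 0.101954, so τ_n = 0.111644.
Rearranging for μ₀: μ₀ = (μ_n·τ_n − τ_data·x̄)/τ₀ = (10.0125·0.111644 − 0.101954·9.7) / 0.009690 = 0.128882/0.009690 ≈ 13.3.

μ₀ = 13.3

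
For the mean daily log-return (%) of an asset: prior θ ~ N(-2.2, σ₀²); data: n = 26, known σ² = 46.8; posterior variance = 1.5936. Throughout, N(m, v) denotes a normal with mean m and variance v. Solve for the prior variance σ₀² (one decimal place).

σ₀² = 13.9

For the Normal–Normal model with known σ², precisions add: τ_n = τ₀ + n/σ².
So 1/σ₀² = 1/1.5936 − 26/46.8 = 0.627510 − 0.555556 = 0.071954.
Hence σ₀² = 1/0.071954 ≈ 13.9.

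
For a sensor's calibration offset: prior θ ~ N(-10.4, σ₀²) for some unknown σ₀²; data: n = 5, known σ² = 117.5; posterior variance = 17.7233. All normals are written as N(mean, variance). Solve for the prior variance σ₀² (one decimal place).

For the Normal–Normal model with known σ², precisions add: τ_n = τ₀ + n/σ².
So 1/σ₀² = 1/17.7233 − 5/117.5 = 0.056423 − 0.042553 = 0.013870.
Hence σ₀² = 1/0.013870 ≈ 72.1.

σ₀² = 72.1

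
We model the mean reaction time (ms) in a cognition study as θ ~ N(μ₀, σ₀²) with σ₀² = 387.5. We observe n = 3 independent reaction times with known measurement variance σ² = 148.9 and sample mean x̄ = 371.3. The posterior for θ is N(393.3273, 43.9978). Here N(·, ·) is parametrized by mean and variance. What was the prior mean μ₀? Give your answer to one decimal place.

The posterior mean is a precision-weighted average: μ_n = (τ₀μ₀ + τ_data·x̄)/(τ₀+τ_data), with τ₀=1/σ₀² and τ_data=n/σ².
Here τ₀ = 1/387.5 = 0.002581 and τ_data = 3/148.9 = 0.020148, so τ_n = 0.022729.
Rearranging for μ₀: μ₀ = (μ_n·τ_n − τ_data·x̄)/τ₀ = (393.3273·0.022729 − 0.020148·371.3) / 0.002581 = 1.458984/0.002581 ≈ 565.3.

μ₀ = 565.3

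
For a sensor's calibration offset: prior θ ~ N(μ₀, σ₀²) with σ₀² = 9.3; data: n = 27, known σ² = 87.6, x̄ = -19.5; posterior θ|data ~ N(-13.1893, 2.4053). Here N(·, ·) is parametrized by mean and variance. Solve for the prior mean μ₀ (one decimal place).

With known observation variance, the Normal–Normal posterior has precision τ_n = τ₀ + n/σ² and mean μ_n = (τ₀μ₀ + (n/σ²)x̄)/τ_n.
Here τ₀ = 1/9.3 = 0.107527 and τ_data = 27/87.6 = 0.308219, so τ_n = 0.415746.
Rearranging for μ₀: μ₀ = (μ_n·τ_n − τ_data·x̄)/τ₀ = (-13.1893·0.415746 − 0.308219·-19.5) / 0.107527 = 0.526872/0.107527 ≈ 4.9.

μ₀ = 4.9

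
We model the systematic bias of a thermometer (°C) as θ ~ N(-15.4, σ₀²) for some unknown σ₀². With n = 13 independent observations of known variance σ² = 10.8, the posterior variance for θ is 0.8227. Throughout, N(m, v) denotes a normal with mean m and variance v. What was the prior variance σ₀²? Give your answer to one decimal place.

For the Normal–Normal model with known σ², precisions add: τ_n = τ₀ + n/σ².
So 1/σ₀² = 1/0.8227 − 13/10.8 = 1.215510 − 1.203704 = 0.011806.
Hence σ₀² = 1/0.011806 ≈ 84.7.

σ₀² = 84.7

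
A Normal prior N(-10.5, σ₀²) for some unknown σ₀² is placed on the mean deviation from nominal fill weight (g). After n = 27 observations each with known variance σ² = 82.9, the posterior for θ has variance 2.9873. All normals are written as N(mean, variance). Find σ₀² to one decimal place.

For the Normal–Normal model with known σ², precisions add: τ_n = τ₀ + n/σ².
So 1/σ₀² = 1/2.9873 − 27/82.9 = 0.334750 − 0.325694 = 0.009056.
Hence σ₀² = 1/0.009056 ≈ 110.4.

σ₀² = 110.4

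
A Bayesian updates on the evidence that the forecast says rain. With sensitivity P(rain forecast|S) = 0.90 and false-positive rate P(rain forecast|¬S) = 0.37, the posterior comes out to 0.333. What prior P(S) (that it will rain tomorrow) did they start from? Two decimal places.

P(S) = 0.17

In odds form, posterior odds = prior odds × likelihood ratio, so prior odds = posterior odds ÷ LR.
Posterior odds = 0.333/(1−0.333) = 0.4993. LR = 0.90/0.37 = 2.4324.
Prior odds = 0.4993/2.4324 = 0.2053, so P(S) = 0.2053/(1+0.2053) ≈ 0.17.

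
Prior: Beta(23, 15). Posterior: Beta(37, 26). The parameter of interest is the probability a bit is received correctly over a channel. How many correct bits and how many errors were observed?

14 correct bits and 11 errors

Beta is conjugate to the binomial likelihood: posterior = Beta(α+s, β+f).
Match parameters: s=37−23=14, f=26−15=11.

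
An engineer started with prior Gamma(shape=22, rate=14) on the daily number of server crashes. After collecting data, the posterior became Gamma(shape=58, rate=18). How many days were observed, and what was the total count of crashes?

n = 4 days with total 36 crashes

Gamma–Poisson conjugacy: posterior shape = α + Σxᵢ, posterior rate = β + n.
Matching: Σxᵢ = 58 − 22 = 36 and n = 18 − 14 = 4.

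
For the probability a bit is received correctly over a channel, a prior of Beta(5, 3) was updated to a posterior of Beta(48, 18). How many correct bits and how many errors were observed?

A Beta(α, β) prior with s successes and f failures in binomial data gives a Beta(α+s, β+f) posterior.
Match parameters: s=48−5=43, f=18−3=15.

43 correct bits and 15 errors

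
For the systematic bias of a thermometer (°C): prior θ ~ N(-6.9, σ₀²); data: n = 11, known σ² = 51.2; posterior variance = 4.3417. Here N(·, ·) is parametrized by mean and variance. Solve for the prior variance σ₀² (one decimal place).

σ₀² = 64.6

For the Normal–Normal model with known σ², precisions add: τ_n = τ₀ + n/σ².
So 1/σ₀² = 1/4.3417 − 11/51.2 = 0.230325 − 0.214844 = 0.015481.
Hence σ₀² = 1/0.015481 ≈ 64.6.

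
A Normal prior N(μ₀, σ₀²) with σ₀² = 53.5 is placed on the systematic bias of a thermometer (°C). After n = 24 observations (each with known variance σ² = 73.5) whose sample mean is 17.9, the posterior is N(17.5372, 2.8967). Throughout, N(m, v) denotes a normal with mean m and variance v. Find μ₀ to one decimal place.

The posterior mean is a precision-weighted average: μ_n = (τ₀μ₀ + τ_data·x̄)/(τ₀+τ_data), with τ₀=1/σ₀² and τ_data=n/σ².
Here τ₀ = 1/53.5 = 0.018692 and τ_data = 24/73.5 = 0.326531, so τ_n = 0.345223.
Rearranging for μ₀: μ₀ = (μ_n·τ_n − τ_data·x̄)/τ₀ = (17.5372·0.345223 − 0.326531·17.9) / 0.018692 = 0.209340/0.018692 ≈ 11.2.

μ₀ = 11.2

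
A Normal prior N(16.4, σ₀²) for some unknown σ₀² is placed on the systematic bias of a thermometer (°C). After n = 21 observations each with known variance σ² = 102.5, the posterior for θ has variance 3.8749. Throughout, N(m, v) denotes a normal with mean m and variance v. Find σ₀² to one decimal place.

For the Normal–Normal model with known σ², precisions add: τ_n = τ₀ + n/σ².
So 1/σ₀² = 1/3.8749 − 21/102.5 = 0.258071 − 0.204878 = 0.053193.
Hence σ₀² = 1/0.053193 ≈ 18.8.

σ₀² = 18.8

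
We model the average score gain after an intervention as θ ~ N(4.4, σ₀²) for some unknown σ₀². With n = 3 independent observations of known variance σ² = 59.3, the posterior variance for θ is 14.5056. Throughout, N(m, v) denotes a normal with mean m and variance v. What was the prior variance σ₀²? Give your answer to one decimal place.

For the Normal–Normal model with known σ², precisions add: τ_n = τ₀ + n/σ².
So 1/σ₀² = 1/14.5056 − 3/59.3 = 0.068939 − 0.050590 = 0.018349.
Hence σ₀² = 1/0.018349 ≈ 54.5.

σ₀² = 54.5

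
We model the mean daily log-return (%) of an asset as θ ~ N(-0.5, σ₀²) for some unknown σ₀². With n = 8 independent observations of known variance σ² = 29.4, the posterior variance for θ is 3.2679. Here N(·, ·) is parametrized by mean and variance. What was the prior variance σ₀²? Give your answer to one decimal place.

σ₀² = 29.5

Posterior precision equals prior precision plus data precision: 1/σ_n² = 1/σ₀² + n/σ².
So 1/σ₀² = 1/3.2679 − 8/29.4 = 0.306007 − 0.272109 = 0.033898.
Hence σ₀² = 1/0.033898 ≈ 29.5.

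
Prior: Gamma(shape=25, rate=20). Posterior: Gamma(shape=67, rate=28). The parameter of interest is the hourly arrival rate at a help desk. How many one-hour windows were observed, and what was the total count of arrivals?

n = 8 one-hour windows with total 42 arrivals

Gamma–Poisson conjugacy: posterior shape = α + Σxᵢ, posterior rate = β + n.
Matching: Σxᵢ = 67 − 25 = 42 and n = 28 − 20 = 8.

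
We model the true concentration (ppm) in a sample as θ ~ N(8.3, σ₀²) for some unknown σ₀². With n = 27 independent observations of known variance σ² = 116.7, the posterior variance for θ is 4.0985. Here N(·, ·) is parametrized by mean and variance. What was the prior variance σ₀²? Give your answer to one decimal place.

σ₀² = 79.2

For the Normal–Normal model with known σ², precisions add: τ_n = τ₀ + n/σ².
So 1/σ₀² = 1/4.0985 − 27/116.7 = 0.243992 − 0.231362 = 0.012630.
Hence σ₀² = 1/0.012630 ≈ 79.2.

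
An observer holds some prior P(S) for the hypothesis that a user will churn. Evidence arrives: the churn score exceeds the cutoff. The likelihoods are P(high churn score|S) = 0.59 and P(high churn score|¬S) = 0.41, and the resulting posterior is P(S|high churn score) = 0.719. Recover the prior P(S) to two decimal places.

In odds form, posterior odds = prior odds × likelihood ratio, so prior odds = posterior odds ÷ LR.
Posterior odds = 0.719/(1−0.719) = 2.5587. LR = 0.59/0.41 = 1.4390.
Prior odds = 2.5587/1.4390 = 1.7781, so P(S) = 1.7781/(1+1.7781) ≈ 0.64.

P(S) = 0.64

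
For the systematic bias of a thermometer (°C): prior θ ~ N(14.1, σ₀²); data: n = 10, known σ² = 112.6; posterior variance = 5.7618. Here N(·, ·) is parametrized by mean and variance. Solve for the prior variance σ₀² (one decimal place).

σ₀² = 11.8

For the Normal–Normal model with known σ², precisions add: τ_n = τ₀ + n/σ².
So 1/σ₀² = 1/5.7618 − 10/112.6 = 0.173557 − 0.088810 = 0.084747.
Hence σ₀² = 1/0.084747 ≈ 11.8.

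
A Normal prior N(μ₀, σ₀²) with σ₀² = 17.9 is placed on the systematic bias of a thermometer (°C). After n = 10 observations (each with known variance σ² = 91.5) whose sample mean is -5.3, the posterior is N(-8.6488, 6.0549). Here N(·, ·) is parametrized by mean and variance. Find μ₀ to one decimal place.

The posterior mean is a precision-weighted average: μ_n = (τ₀μ₀ + τ_data·x̄)/(τ₀+τ_data), with τ₀=1/σ₀² and τ_data=n/σ².
Here τ₀ = 1/17.9 = 0.055866 and τ_data = 10/91.5 = 0.109290, so τ_n = 0.165156.
Rearranging for μ₀: μ₀ = (μ_n·τ_n − τ_data·x̄)/τ₀ = (-8.6488·0.165156 − 0.109290·-5.3) / 0.055866 = -0.849164/0.055866 ≈ -15.2.

μ₀ = -15.2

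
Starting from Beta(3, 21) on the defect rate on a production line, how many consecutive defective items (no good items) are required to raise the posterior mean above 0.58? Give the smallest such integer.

After k defective items and 0 good items the posterior is Beta(3+k, 21), with mean (3+k)/(3+21+k).
Set (3+k)/(24+k) > 0.58 and solve: k > (0.58·24 − 3)/(1 − 0.58) = 26.000.
The smallest integer exceeding 26.000 is 27.

k = 27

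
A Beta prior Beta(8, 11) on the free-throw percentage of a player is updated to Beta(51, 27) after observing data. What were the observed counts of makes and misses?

Under Beta–binomial conjugacy the posterior parameters are (a+s, b+f).
So s = 51 − 8 = 43 and f = 27 − 11 = 16.

43 makes and 16 misses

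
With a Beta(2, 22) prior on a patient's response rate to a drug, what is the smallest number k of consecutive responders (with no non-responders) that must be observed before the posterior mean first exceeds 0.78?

k = 77

After k responders and 0 non-responders the posterior is Beta(2+k, 22), with mean (2+k)/(2+22+k).
Set (2+k)/(24+k) > 0.78 and solve: k > (0.78·24 − 2)/(1 − 0.78) = 76.000.
The smallest integer exceeding 76.000 is 77.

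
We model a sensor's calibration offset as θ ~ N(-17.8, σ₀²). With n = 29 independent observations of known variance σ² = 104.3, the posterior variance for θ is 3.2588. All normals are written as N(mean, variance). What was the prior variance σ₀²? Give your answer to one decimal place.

Posterior precision equals prior precision plus data precision: 1/σ_n² = 1/σ₀² + n/σ².
So 1/σ₀² = 1/3.2588 − 29/104.3 = 0.306861 − 0.278044 = 0.028817.
Hence σ₀² = 1/0.028817 ≈ 34.7.

σ₀² = 34.7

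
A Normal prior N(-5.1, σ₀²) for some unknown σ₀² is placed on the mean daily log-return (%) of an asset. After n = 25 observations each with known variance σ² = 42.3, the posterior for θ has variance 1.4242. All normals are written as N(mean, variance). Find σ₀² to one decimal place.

Posterior precision equals prior precision plus data precision: 1/σ_n² = 1/σ₀² + n/σ².
So 1/σ₀² = 1/1.4242 − 25/42.3 = 0.702149 − 0.591017 = 0.111132.
Hence σ₀² = 1/0.111132 ≈ 9.0.

σ₀² = 9.0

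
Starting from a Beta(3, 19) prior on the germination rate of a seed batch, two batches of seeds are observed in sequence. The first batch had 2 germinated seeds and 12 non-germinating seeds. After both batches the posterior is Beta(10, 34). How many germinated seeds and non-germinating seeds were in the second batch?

Sequential conjugate updates are equivalent to a single update on the pooled data, so total successes = posterior α − prior α and total failures = posterior β − prior β.
Total across both batches: 10−3=7 germinated seeds, 34−19=15 non-germinating seeds.
Subtract the first batch: 7−2=5 germinated seeds and 15−12=3 non-germinating seeds.

5 germinated seeds and 3 non-germinating seeds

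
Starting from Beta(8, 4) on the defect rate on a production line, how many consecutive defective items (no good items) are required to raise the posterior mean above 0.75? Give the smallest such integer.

k = 5

After k defective items and 0 good items the posterior is Beta(8+k, 4), with mean (8+k)/(8+4+k).
Set (8+k)/(12+k) > 0.75 and solve: k > (0.75·12 − 8)/(1 − 0.75) = 4.000.
The smallest integer exceeding 4.000 is 5, and checking k=5: (13)/(17) = 0.7647 > 0.75.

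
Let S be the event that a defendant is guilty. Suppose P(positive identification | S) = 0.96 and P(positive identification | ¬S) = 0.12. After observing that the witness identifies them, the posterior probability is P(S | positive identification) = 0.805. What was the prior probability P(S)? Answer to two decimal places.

P(S) = 0.34

Bayes' rule in odds form gives O(S|E) = O(S)·[P(E|S)/P(E|¬S)], hence O(S) = O(S|E)/LR.
Posterior odds = 0.805/(1−0.805) = 4.1282. LR = 0.96/0.12 = 8.0000.
Prior odds = 4.1282/8.0000 = 0.5160, so P(S) = 0.5160/(1+0.5160) ≈ 0.34.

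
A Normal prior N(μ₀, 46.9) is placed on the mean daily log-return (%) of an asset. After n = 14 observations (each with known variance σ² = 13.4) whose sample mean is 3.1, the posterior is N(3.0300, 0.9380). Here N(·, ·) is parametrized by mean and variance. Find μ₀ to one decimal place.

μ₀ = -0.4

With known observation variance, the Normal–Normal posterior has precision τ_n = τ₀ + n/σ² and mean μ_n = (τ₀μ₀ + (n/σ²)x̄)/τ_n.
Here τ₀ = 1/46.9 = 0.021322 and τ_data = 14/13.4 = 1.044776, so τ_n = 1.066098.
Rearranging for μ₀: μ₀ = (μ_n·τ_n − τ_data·x̄)/τ₀ = (3.0300·1.066098 − 1.044776·3.1) / 0.021322 = -0.008529/0.021322 ≈ -0.4.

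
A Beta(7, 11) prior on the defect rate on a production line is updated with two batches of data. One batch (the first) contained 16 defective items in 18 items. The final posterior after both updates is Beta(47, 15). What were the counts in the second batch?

Sequential conjugate updates are equivalent to a single update on the pooled data, so total successes = posterior α − prior α and total failures = posterior β − prior β.
Total across both batches: 47−7=40 defective items, 15−11=4 good items.
Subtract the first batch: 40−16=24 defective items and 4−2=2 good items.

24 defective items and 2 good items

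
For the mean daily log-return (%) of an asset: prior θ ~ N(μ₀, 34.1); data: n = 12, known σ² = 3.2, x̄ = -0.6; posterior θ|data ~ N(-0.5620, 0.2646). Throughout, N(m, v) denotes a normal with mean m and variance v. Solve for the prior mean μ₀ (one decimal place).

With known observation variance, the Normal–Normal posterior has precision τ_n = τ₀ + n/σ² and mean μ_n = (τ₀μ₀ + (n/σ²)x̄)/τ_n.
Here τ₀ = 1/34.1 = 0.029326 and τ_data = 12/3.2 = 3.750000, so τ_n = 3.779326.
Rearranging for μ₀: μ₀ = (μ_n·τ_n − τ_data·x̄)/τ₀ = (-0.5620·3.779326 − 3.750000·-0.6) / 0.029326 = 0.126019/0.029326 ≈ 4.3.

μ₀ = 4.3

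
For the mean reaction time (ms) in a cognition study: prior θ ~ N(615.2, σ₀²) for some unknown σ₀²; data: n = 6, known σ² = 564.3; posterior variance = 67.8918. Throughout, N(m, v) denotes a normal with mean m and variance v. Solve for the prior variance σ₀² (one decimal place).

For the Normal–Normal model with known σ², precisions add: τ_n = τ₀ + n/σ².
So 1/σ₀² = 1/67.8918 − 6/564.3 = 0.014729 − 0.010633 = 0.004096.
Hence σ₀² = 1/0.004096 ≈ 244.1.

σ₀² = 244.1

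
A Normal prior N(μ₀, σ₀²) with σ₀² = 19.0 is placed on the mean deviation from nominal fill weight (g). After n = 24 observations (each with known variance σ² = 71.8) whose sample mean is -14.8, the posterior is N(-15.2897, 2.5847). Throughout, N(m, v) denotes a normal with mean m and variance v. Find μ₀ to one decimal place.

μ₀ = -18.4

With known observation variance, the Normal–Normal posterior has precision τ_n = τ₀ + n/σ² and mean μ_n = (τ₀μ₀ + (n/σ²)x̄)/τ_n.
Here τ₀ = 1/19.0 = 0.052632 and τ_data = 24/71.8 = 0.334262, so τ_n = 0.386894.
Rearranging for μ₀: μ₀ = (μ_n·τ_n − τ_data·x̄)/τ₀ = (-15.2897·0.386894 − 0.334262·-14.8) / 0.052632 = -0.968416/0.052632 ≈ -18.4.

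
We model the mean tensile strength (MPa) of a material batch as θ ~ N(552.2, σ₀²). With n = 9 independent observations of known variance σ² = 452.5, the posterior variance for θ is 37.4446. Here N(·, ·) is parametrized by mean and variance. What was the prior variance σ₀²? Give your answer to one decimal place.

Posterior precision equals prior precision plus data precision: 1/σ_n² = 1/σ₀² + n/σ².
So 1/σ₀² = 1/37.4446 − 9/452.5 = 0.026706 − 0.019890 = 0.006816.
Hence σ₀² = 1/0.006816 ≈ 146.7.

σ₀² = 146.7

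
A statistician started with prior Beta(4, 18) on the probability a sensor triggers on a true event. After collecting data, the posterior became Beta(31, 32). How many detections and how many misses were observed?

Beta is conjugate to the binomial likelihood: posterior = Beta(α+s, β+f).
So s = 31 − 4 = 27 and f = 32 − 18 = 14.

27 detections and 14 misses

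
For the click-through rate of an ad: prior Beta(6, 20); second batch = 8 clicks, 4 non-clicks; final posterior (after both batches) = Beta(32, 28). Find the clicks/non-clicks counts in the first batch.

18 clicks and 4 non-clicks

Sequential conjugate updates are equivalent to a single update on the pooled data, so total successes = posterior α − prior α and total failures = posterior β − prior β.
Total across both batches: 32−6=26 clicks, 28−20=8 non-clicks.
Subtract the second batch: 26−8=18 clicks and 8−4=4 non-clicks.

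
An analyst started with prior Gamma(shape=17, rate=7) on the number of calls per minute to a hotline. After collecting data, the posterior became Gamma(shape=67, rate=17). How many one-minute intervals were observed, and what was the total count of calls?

Gamma–Poisson conjugacy: posterior shape = α + Σxᵢ, posterior rate = β + n.
Matching: Σxᵢ = 67 − 17 = 50 and n = 17 − 7 = 10.

n = 10 one-minute intervals with total 50 calls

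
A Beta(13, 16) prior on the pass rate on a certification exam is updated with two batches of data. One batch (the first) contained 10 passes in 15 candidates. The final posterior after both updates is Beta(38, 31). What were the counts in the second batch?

15 passes and 10 failures

Sequential conjugate updates are equivalent to a single update on the pooled data, so total successes = posterior α − prior α and total failures = posterior β − prior β.
Total across both batches: 38−13=25 passes, 31−16=15 failures.
Subtract the first batch: 25−10=15 passes and 15−5=10 failures.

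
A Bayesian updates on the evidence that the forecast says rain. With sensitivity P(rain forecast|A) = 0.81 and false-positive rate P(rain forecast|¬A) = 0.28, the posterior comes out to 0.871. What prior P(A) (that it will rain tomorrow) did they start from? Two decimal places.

In odds form, posterior odds = prior odds × likelihood ratio, so prior odds = posterior odds ÷ LR.
Posterior odds = 0.871/(1−0.871) = 6.7519. LR = 0.81/0.28 = 2.8929.
Prior odds = 6.7519/2.8929 = 2.3340, so P(A) = 2.3340/(1+2.3340) ≈ 0.70.

P(A) = 0.70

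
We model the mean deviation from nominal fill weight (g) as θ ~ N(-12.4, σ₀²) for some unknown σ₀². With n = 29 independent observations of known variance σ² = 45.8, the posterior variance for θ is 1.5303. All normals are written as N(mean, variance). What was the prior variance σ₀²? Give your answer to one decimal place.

Posterior precision equals prior precision plus data precision: 1/σ_n² = 1/σ₀² + n/σ².
So 1/σ₀² = 1/1.5303 − 29/45.8 = 0.653467 − 0.633188 = 0.020279.
Hence σ₀² = 1/0.020279 ≈ 49.3.

σ₀² = 49.3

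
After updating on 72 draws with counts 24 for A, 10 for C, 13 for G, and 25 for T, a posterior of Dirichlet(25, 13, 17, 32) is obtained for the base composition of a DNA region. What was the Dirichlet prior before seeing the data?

Dirichlet(1, 3, 4, 7)

For a Dirichlet(α) prior with multinomial counts c, the posterior is Dirichlet(α + c) componentwise.
Subtract each count from the matching posterior parameter: 25−24=1, 13−10=3, 17−13=4, 32−25=7.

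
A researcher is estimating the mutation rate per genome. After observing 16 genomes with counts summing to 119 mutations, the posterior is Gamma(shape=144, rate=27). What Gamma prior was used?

Gamma–Poisson conjugacy: posterior shape = α + Σxᵢ, posterior rate = β + n.
So α = 144 − 119 = 25 and β = 27 − 16 = 11.

Gamma(shape=25, rate=11)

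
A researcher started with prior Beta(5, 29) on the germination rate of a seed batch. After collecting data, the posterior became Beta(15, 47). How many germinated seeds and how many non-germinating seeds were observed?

10 germinated seeds and 18 non-germinating seeds

Under Beta–binomial conjugacy the posterior parameters are (α+s, β+f).
So s = 15 − 5 = 10 and f = 47 − 29 = 18.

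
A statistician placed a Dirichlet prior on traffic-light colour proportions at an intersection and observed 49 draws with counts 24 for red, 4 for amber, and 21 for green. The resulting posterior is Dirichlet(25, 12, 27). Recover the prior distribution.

For a Dirichlet(α) prior with multinomial counts c, the posterior is Dirichlet(α + c) componentwise.
Subtract each count from the matching posterior parameter: 25−24=1, 12−4=8, 27−21=6.

Dirichlet(1, 8, 6)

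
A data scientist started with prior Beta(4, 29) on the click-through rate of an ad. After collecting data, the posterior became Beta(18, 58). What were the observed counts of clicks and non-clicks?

A Beta(a, b) prior with s successes and f failures in binomial data gives a Beta(a+s, b+f) posterior.
So s = 18 − 4 = 14 and f = 58 − 29 = 29.

14 clicks and 29 non-clicks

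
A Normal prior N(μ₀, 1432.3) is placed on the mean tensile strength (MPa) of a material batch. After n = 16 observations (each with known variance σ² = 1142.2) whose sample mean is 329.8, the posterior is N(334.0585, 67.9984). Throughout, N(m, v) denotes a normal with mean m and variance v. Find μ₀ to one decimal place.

With known observation variance, the Normal–Normal posterior has precision τ_n = τ₀ + n/σ² and mean μ_n = (τ₀μ₀ + (n/σ²)x̄)/τ_n.
Here τ₀ = 1/1432.3 = 0.000698 and τ_data = 16/1142.2 = 0.014008, so τ_n = 0.014706.
Rearranging for μ₀: μ₀ = (μ_n·τ_n − τ_data·x̄)/τ₀ = (334.0585·0.014706 − 0.014008·329.8) / 0.000698 = 0.292826/0.000698 ≈ 419.5.

μ₀ = 419.5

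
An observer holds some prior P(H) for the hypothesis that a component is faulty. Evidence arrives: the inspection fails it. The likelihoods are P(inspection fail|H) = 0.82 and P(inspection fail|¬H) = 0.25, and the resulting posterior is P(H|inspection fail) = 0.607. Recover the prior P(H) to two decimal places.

P(H) = 0.32

Bayes' rule in odds form gives O(H|E) = O(H)·[P(E|H)/P(E|¬H)], hence O(H) = O(H|E)/LR.
Posterior odds = 0.607/(1−0.607) = 1.5445. LR = 0.82/0.25 = 3.2800.
Prior odds = 1.5445/3.2800 = 0.4709, so P(H) = 0.4709/(1+0.4709) ≈ 0.32.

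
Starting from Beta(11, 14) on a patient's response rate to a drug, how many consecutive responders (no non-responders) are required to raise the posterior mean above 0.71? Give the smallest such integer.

k = 24

After k responders and 0 non-responders the posterior is Beta(11+k, 14), with mean (11+k)/(11+14+k).
Set (11+k)/(25+k) > 0.71 and solve: k > (0.71·25 − 11)/(1 − 0.71) = 23.276.
The smallest integer exceeding 23.276 is 24, and checking k=24: (35)/(49) = 0.7143 > 0.71.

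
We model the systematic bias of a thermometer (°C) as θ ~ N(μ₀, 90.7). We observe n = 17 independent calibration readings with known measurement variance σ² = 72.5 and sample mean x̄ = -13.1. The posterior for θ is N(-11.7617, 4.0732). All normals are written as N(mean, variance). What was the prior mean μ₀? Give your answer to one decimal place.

The posterior mean is a precision-weighted average: μ_n = (τ₀μ₀ + τ_data·x̄)/(τ₀+τ_data), with τ₀=1/σ₀² and τ_data=n/σ².
Here τ₀ = 1/90.7 = 0.011025 and τ_data = 17/72.5 = 0.234483, so τ_n = 0.245508.
Rearranging for μ₀: μ₀ = (μ_n·τ_n − τ_data·x̄)/τ₀ = (-11.7617·0.245508 − 0.234483·-13.1) / 0.011025 = 0.184136/0.011025 ≈ 16.7.

μ₀ = 16.7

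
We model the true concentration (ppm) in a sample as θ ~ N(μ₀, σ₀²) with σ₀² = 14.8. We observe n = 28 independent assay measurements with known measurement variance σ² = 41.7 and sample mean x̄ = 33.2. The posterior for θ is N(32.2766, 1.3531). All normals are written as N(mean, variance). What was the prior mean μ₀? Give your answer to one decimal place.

With known observation variance, the Normal–Normal posterior has precision τ_n = τ₀ + n/σ² and mean μ_n = (τ₀μ₀ + (n/σ²)x̄)/τ_n.
Here τ₀ = 1/14.8 = 0.067568 and τ_data = 28/41.7 = 0.671463, so τ_n = 0.739031.
Rearranging for μ₀: μ₀ = (μ_n·τ_n − τ_data·x̄)/τ₀ = (32.2766·0.739031 − 0.671463·33.2) / 0.067568 = 1.560836/0.067568 ≈ 23.1.

μ₀ = 23.1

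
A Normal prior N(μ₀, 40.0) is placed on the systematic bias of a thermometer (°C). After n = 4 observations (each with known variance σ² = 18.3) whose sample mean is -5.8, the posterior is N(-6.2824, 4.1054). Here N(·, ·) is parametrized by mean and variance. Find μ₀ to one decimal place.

With known observation variance, the Normal–Normal posterior has precision τ_n = τ₀ + n/σ² and mean μ_n = (τ₀μ₀ + (n/σ²)x̄)/τ_n.
Here τ₀ = 1/40.0 = 0.025000 and τ_data = 4/18.3 = 0.218579, so τ_n = 0.243579.
Rearranging for μ₀: μ₀ = (μ_n·τ_n − τ_data·x̄)/τ₀ = (-6.2824·0.243579 − 0.218579·-5.8) / 0.025000 = -0.262503/0.025000 ≈ -10.5.

μ₀ = -10.5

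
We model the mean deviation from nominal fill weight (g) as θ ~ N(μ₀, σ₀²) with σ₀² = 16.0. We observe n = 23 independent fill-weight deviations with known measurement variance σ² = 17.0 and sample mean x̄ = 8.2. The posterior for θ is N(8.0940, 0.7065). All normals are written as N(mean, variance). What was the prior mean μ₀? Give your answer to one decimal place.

μ₀ = 5.8

With known observation variance, the Normal–Normal posterior has precision τ_n = τ₀ + n/σ² and mean μ_n = (τ₀μ₀ + (n/σ²)x̄)/τ_n.
Here τ₀ = 1/16.0 = 0.062500 and τ_data = 23/17.0 = 1.352941, so τ_n = 1.415441.
Rearranging for μ₀: μ₀ = (μ_n·τ_n − τ_data·x̄)/τ₀ = (8.0940·1.415441 − 1.352941·8.2) / 0.062500 = 0.362463/0.062500 ≈ 5.8.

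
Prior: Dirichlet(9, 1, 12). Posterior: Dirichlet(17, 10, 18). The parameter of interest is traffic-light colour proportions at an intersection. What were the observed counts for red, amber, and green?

counts (8, 9, 6)

For a Dirichlet(α) prior with multinomial counts c, the posterior is Dirichlet(α + c) componentwise.
Counts are posterior − prior componentwise: 17−9=8, 10−1=9, 18−12=6.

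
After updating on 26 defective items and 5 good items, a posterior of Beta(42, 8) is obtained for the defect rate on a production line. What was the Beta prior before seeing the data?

Beta(16, 3)

Beta is conjugate to the binomial likelihood: posterior = Beta(α+s, β+f).
So α = 42 − 26 = 16 and β = 8 − 5 = 3.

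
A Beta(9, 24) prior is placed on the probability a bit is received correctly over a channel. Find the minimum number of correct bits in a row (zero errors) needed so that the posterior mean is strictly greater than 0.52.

After k correct bits and 0 errors the posterior is Beta(9+k, 24), with mean (9+k)/(9+24+k).
Set (9+k)/(33+k) > 0.52 and solve: k > (0.52·33 − 9)/(1 − 0.52) = 17.000.
The smallest integer exceeding 17.000 is 18, and checking k=18: (27)/(51) = 0.5294 > 0.52.

k = 18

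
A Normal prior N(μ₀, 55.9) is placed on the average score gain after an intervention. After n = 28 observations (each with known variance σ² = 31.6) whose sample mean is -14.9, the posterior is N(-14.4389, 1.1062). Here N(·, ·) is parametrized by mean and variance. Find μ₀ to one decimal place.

μ₀ = 8.4

The posterior mean is a precision-weighted average: μ_n = (τ₀μ₀ + τ_data·x̄)/(τ₀+τ_data), with τ₀=1/σ₀² and τ_data=n/σ².
Here τ₀ = 1/55.9 = 0.017889 and τ_data = 28/31.6 = 0.886076, so τ_n = 0.903965.
Rearranging for μ₀: μ₀ = (μ_n·τ_n − τ_data·x̄)/τ₀ = (-14.4389·0.903965 − 0.886076·-14.9) / 0.017889 = 0.150272/0.017889 ≈ 8.4.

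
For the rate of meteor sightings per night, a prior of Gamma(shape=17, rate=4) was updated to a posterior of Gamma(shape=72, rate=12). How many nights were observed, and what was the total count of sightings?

A Gamma(α, β) prior (rate parametrization) on a Poisson rate with n observations summing to S gives posterior Gamma(α+S, β+n).
Matching: Σxᵢ = 72 − 17 = 55 and n = 12 − 4 = 8.

n = 8 nights with total 55 sightings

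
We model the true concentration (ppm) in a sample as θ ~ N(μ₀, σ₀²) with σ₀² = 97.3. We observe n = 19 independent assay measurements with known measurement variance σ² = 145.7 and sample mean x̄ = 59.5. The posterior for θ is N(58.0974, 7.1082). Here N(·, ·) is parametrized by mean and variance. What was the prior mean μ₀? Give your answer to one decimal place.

The posterior mean is a precision-weighted average: μ_n = (τ₀μ₀ + τ_data·x̄)/(τ₀+τ_data), with τ₀=1/σ₀² and τ_data=n/σ².
Here τ₀ = 1/97.3 = 0.010277 and τ_data = 19/145.7 = 0.130405, so τ_n = 0.140682.
Rearranging for μ₀: μ₀ = (μ_n·τ_n − τ_data·x̄)/τ₀ = (58.0974·0.140682 − 0.130405·59.5) / 0.010277 = 0.414161/0.010277 ≈ 40.3.

μ₀ = 40.3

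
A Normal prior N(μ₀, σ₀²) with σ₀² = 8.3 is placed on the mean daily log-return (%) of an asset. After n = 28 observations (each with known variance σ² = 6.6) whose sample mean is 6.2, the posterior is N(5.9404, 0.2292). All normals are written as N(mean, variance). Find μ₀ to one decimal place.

With known observation variance, the Normal–Normal posterior has precision τ_n = τ₀ + n/σ² and mean μ_n = (τ₀μ₀ + (n/σ²)x̄)/τ_n.
Here τ₀ = 1/8.3 = 0.120482 and τ_data = 28/6.6 = 4.242424, so τ_n = 4.362906.
Rearranging for μ₀: μ₀ = (μ_n·τ_n − τ_data·x̄)/τ₀ = (5.9404·4.362906 − 4.242424·6.2) / 0.120482 = -0.385622/0.120482 ≈ -3.2.

μ₀ = -3.2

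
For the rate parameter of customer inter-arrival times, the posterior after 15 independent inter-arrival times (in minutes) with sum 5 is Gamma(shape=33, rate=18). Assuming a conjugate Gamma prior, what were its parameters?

Gamma(shape=18, rate=13)

For an exponential likelihood with a Gamma(α, β) prior on the rate, n observations with total T give posterior Gamma(α+n, β+T).
So α = 33 − 15 = 18 and β = 18 − 5 = 13.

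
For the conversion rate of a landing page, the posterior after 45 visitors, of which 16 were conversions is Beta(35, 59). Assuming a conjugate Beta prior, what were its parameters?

Beta(19, 30)

Under Beta–binomial conjugacy the posterior parameters are (α+s, β+f).
So α = 35 − 16 = 19 and β = 59 − 29 = 30.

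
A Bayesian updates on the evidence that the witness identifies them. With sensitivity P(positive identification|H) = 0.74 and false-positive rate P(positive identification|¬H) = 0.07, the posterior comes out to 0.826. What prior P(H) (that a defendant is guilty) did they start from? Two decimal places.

Bayes' rule in odds form gives O(H|E) = O(H)·[P(E|H)/P(E|¬H)], hence O(H) = O(H|E)/LR.
Posterior odds = 0.826/(1−0.826) = 4.7471. LR = 0.74/0.07 = 10.5714.
Prior odds = 4.7471/10.5714 = 0.4491, so P(H) = 0.4491/(1+0.4491) ≈ 0.31.

P(H) = 0.31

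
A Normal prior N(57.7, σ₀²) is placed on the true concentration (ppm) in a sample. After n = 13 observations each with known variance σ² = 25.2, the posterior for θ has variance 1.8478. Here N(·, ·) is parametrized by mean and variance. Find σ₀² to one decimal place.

Posterior precision equals prior precision plus data precision: 1/σ_n² = 1/σ₀² + n/σ².
So 1/σ₀² = 1/1.8478 − 13/25.2 = 0.541184 − 0.515873 = 0.025311.
Hence σ₀² = 1/0.025311 ≈ 39.5.

σ₀² = 39.5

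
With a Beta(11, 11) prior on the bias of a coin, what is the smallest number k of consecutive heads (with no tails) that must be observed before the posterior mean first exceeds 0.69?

k = 14

After k heads and 0 tails the posterior is Beta(11+k, 11), with mean (11+k)/(11+11+k).
Set (11+k)/(22+k) > 0.69 and solve: k > (0.69·22 − 11)/(1 − 0.69) = 13.484.
The smallest integer exceeding 13.484 is 14, and checking k=14: (25)/(36) = 0.6944 > 0.69.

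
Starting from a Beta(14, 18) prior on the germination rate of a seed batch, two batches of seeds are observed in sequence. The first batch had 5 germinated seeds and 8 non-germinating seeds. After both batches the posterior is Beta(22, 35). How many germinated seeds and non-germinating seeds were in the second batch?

Sequential conjugate updates are equivalent to a single update on the pooled data, so total successes = posterior α − prior α and total failures = posterior β − prior β.
Total across both batches: 22−14=8 germinated seeds, 35−18=17 non-germinating seeds.
Subtract the first batch: 8−5=3 germinated seeds and 17−8=9 non-germinating seeds.

3 germinated seeds and 9 non-germinating seeds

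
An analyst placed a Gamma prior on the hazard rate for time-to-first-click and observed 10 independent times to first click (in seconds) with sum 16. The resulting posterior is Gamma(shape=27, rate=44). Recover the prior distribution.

Gamma–exponential conjugacy: posterior shape = α + n, posterior rate = β + Σtᵢ.
So α = 27 − 10 = 17 and β = 44 − 16 = 28.

Gamma(shape=17, rate=28)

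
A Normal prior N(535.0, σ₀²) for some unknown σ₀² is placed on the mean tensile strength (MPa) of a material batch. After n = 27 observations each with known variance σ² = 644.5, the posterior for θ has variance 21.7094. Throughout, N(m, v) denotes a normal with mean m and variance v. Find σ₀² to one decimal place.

σ₀² = 239.8

Posterior precision equals prior precision plus data precision: 1/σ_n² = 1/σ₀² + n/σ².
So 1/σ₀² = 1/21.7094 − 27/644.5 = 0.046063 − 0.041893 = 0.004170.
Hence σ₀² = 1/0.004170 ≈ 239.8.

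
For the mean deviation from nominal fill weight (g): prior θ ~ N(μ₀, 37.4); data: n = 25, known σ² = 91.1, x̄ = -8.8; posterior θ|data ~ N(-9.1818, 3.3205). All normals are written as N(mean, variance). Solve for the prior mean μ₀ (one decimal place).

μ₀ = -13.1

The posterior mean is a precision-weighted average: μ_n = (τ₀μ₀ + τ_data·x̄)/(τ₀+τ_data), with τ₀=1/σ₀² and τ_data=n/σ².
Here τ₀ = 1/37.4 = 0.026738 and τ_data = 25/91.1 = 0.274424, so τ_n = 0.301162.
Rearranging for μ₀: μ₀ = (μ_n·τ_n − τ_data·x̄)/τ₀ = (-9.1818·0.301162 − 0.274424·-8.8) / 0.026738 = -0.350278/0.026738 ≈ -13.1.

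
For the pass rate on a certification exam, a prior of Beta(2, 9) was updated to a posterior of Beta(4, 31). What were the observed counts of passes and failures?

Beta is conjugate to the binomial likelihood: posterior = Beta(α+s, β+f).
So s = 4 − 2 = 2 and f = 31 − 9 = 22.

2 passes and 22 failures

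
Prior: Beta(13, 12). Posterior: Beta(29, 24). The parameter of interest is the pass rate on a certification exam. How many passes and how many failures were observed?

A Beta(a, b) prior with s successes and f failures in binomial data gives a Beta(a+s, b+f) posterior.
So s = 29 − 13 = 16 and f = 24 − 12 = 12.

16 passes and 12 failures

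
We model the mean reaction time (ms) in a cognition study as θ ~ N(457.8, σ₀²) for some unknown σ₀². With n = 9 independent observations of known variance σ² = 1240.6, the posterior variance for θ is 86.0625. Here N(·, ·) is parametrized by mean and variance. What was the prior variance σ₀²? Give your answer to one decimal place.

Posterior precision equals prior precision plus data precision: 1/σ_n² = 1/σ₀² + n/σ².
So 1/σ₀² = 1/86.0625 − 9/1240.6 = 0.011619 − 0.007255 = 0.004364.
Hence σ₀² = 1/0.004364 ≈ 229.1.

σ₀² = 229.1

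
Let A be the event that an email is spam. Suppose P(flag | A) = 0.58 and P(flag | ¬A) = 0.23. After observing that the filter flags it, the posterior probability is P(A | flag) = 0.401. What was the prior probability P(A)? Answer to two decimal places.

Bayes' rule in odds form gives O(A|E) = O(A)·[P(E|A)/P(E|¬A)], hence O(A) = O(A|E)/LR.
Posterior odds = 0.401/(1−0.401) = 0.6694. LR = 0.58/0.23 = 2.5217.
Prior odds = 0.6694/2.5217 = 0.2655, so P(A) = 0.2655/(1+0.2655) ≈ 0.21.

P(A) = 0.21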